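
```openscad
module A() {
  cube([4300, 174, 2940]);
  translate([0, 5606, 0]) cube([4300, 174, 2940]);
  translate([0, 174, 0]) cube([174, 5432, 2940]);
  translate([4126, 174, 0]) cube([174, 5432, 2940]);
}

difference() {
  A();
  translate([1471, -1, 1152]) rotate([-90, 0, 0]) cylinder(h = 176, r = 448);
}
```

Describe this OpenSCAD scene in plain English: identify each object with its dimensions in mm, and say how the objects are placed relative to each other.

A is a box-shaped house frame (walls only): outside footprint 4300×5780 mm, wall height 2940 mm, wall thickness 174 mm. The two y-facing walls run the full x-width; the two x-facing walls fit between the inner faces of the y-facing walls.

The house frame has a circular hole of radius 448 mm through its front wall, centred at (x = 1471, z = 1152).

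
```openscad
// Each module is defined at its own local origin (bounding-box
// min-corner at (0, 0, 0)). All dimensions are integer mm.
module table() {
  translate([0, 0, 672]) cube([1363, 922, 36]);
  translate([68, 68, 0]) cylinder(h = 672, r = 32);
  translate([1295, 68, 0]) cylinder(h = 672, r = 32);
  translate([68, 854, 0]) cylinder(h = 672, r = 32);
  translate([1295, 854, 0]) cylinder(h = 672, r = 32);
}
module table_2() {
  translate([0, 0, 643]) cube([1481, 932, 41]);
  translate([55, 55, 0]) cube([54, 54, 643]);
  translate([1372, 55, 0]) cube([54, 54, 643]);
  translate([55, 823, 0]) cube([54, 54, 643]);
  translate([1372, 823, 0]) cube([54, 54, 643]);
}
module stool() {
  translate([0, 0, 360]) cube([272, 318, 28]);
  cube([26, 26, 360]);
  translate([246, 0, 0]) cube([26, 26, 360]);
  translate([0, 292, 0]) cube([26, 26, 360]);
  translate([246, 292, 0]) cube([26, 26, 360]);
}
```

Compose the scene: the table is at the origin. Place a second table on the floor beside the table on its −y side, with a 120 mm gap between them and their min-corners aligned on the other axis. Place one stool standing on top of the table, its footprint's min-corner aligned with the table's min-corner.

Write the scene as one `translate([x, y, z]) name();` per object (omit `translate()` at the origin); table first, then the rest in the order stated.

table();
translate([0, -1052, 0]) table_2();
translate([0, 0, 708]) stool();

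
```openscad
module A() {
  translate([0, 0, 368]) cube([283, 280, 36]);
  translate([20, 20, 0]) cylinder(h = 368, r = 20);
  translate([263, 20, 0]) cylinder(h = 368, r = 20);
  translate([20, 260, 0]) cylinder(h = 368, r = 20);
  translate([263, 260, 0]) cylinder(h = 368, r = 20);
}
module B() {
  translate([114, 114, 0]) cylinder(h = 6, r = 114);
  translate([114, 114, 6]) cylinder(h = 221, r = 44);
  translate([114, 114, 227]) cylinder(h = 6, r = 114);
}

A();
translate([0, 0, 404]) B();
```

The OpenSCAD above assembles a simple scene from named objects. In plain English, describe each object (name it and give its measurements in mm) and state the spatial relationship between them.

A is a four-legged stool. The seat is 283×280 mm, 36 mm thick, top at z = 404 mm. It stands on four round legs, each 40 mm in diameter, from z = 0 to the seat underside, each leg's axis is inset half a diameter from the nearest pair of seat edges (so the leg's bounding box is flush with the corner).

B is a spool: two coaxial disc flanges of radius 114 mm and thickness 6 mm, joined by a core cylinder of radius 44 mm and height 221 mm. The lower flange rests on z = 0 and the three cylinders share a vertical axis.

The spool is on top of the stool.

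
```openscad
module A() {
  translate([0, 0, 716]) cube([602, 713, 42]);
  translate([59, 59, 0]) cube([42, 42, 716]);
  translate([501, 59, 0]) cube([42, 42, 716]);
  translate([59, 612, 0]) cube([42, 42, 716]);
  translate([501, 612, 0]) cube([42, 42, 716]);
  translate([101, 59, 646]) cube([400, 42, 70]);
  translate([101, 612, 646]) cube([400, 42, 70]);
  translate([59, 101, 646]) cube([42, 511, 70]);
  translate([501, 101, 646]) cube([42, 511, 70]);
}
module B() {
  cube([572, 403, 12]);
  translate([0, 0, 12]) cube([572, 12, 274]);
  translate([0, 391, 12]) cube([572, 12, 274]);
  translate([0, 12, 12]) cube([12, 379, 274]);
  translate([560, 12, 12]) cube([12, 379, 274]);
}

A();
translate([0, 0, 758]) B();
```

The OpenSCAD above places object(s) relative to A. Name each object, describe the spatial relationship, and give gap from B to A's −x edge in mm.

A is a table. B is an open box. The open box is on top of the table. The gap from the open box to the table's −x edge is 0 mm.

The open box's min-x is at 0; the table's min-x is 0; gap = 0 mm.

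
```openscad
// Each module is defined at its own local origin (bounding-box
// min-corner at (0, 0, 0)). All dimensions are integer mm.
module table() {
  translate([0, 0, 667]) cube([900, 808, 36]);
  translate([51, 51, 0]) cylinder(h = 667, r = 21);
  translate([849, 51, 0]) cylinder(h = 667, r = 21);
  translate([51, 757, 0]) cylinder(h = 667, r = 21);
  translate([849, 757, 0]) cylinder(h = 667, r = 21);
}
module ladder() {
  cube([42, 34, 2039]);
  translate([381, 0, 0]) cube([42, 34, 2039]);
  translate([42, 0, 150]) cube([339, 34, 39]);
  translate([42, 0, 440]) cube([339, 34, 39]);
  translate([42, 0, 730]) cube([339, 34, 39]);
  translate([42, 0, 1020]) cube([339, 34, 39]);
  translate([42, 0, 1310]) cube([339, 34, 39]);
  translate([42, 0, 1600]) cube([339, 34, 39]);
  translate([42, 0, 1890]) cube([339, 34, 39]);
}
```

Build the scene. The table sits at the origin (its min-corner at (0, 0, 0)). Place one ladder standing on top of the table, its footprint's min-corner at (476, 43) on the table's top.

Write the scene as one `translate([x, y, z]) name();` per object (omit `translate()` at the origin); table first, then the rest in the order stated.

table();
translate([476, 43, 703]) ladder();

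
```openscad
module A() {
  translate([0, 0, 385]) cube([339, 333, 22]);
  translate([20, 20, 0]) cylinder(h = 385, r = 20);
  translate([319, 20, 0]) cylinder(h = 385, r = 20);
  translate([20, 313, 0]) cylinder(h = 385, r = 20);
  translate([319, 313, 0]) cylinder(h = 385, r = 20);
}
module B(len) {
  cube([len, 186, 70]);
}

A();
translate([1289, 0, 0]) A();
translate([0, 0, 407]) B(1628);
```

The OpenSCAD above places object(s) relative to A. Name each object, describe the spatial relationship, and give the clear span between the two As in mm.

Second stool starts at x = 1289; first ends at x = 339; clear span = 1289 − 339 = 950 mm.

A is a stool. B is a beam. A beam spans the tops of two stools. The clear span between the two stools is 950 mm.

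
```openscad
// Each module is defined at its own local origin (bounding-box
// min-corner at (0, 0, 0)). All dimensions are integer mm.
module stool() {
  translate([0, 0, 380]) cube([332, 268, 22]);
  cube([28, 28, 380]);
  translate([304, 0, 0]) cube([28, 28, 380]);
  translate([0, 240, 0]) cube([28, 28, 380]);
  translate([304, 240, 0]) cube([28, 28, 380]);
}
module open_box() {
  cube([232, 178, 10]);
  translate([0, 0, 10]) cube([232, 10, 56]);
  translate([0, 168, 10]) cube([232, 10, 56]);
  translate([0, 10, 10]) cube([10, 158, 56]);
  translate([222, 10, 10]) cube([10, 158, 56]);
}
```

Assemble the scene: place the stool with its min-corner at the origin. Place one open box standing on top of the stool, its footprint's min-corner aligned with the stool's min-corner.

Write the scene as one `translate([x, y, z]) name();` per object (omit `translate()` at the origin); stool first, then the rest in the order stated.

stool();
translate([0, 0, 402]) open_box();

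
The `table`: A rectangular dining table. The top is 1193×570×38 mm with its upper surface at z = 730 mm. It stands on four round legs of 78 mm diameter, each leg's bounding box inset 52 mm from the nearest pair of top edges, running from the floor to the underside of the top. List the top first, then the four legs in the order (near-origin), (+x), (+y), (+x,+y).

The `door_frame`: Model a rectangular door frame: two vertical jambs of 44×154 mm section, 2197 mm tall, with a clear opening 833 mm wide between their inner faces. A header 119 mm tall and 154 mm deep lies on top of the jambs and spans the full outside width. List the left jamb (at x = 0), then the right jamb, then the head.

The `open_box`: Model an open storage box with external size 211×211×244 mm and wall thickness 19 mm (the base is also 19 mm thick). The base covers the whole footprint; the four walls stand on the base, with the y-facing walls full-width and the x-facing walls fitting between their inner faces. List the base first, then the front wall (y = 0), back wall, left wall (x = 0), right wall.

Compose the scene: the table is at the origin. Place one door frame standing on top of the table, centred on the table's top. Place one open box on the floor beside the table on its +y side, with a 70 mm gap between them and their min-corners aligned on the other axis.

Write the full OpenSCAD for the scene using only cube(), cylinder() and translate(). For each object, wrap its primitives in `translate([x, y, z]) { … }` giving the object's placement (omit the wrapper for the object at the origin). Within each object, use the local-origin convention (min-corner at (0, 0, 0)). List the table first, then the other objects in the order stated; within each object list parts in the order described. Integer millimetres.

translate([0, 0, 692]) cube([1193, 570, 38]);
translate([91, 91, 0]) cylinder(h = 692, r = 39);
translate([1102, 91, 0]) cylinder(h = 692, r = 39);
translate([91, 479, 0]) cylinder(h = 692, r = 39);
translate([1102, 479, 0]) cylinder(h = 692, r = 39);
translate([136, 208, 730]) {
  cube([44, 154, 2197]);
  translate([877, 0, 0]) cube([44, 154, 2197]);
  translate([0, 0, 2197]) cube([921, 154, 119]);
}
translate([0, 640, 0]) {
  cube([211, 211, 19]);
  translate([0, 0, 19]) cube([211, 19, 225]);
  translate([0, 192, 19]) cube([211, 19, 225]);
  translate([0, 19, 19]) cube([19, 173, 225]);
  translate([192, 19, 19]) cube([19, 173, 225]);
}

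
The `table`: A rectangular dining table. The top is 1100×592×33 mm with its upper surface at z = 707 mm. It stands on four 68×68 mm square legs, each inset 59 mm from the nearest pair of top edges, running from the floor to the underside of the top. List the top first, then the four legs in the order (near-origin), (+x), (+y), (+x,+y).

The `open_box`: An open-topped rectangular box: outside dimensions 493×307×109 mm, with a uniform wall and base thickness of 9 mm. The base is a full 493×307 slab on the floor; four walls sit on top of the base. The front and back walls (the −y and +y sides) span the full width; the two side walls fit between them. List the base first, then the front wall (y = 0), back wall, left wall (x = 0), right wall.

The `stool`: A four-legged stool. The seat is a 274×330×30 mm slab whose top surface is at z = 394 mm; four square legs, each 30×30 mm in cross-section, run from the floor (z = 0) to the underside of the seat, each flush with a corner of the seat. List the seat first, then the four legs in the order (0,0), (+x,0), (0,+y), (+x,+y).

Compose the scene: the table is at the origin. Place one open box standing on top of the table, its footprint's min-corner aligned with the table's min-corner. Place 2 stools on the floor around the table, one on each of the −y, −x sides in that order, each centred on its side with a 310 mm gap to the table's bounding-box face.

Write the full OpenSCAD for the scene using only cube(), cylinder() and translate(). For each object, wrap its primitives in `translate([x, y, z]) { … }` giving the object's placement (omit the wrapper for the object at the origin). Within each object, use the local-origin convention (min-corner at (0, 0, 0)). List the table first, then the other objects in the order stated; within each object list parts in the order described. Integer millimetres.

translate([0, 0, 674]) cube([1100, 592, 33]);
translate([59, 59, 0]) cube([68, 68, 674]);
translate([973, 59, 0]) cube([68, 68, 674]);
translate([59, 465, 0]) cube([68, 68, 674]);
translate([973, 465, 0]) cube([68, 68, 674]);
translate([0, 0, 707]) {
  cube([493, 307, 9]);
  translate([0, 0, 9]) cube([493, 9, 100]);
  translate([0, 298, 9]) cube([493, 9, 100]);
  translate([0, 9, 9]) cube([9, 289, 100]);
  translate([484, 9, 9]) cube([9, 289, 100]);
}
translate([413, -640, 0]) {
  translate([0, 0, 364]) cube([274, 330, 30]);
  cube([30, 30, 364]);
  translate([244, 0, 0]) cube([30, 30, 364]);
  translate([0, 300, 0]) cube([30, 30, 364]);
  translate([244, 300, 0]) cube([30, 30, 364]);
}
translate([-584, 131, 0]) {
  translate([0, 0, 364]) cube([274, 330, 30]);
  cube([30, 30, 364]);
  translate([244, 0, 0]) cube([30, 30, 364]);
  translate([0, 300, 0]) cube([30, 30, 364]);
  translate([244, 300, 0]) cube([30, 30, 364]);
}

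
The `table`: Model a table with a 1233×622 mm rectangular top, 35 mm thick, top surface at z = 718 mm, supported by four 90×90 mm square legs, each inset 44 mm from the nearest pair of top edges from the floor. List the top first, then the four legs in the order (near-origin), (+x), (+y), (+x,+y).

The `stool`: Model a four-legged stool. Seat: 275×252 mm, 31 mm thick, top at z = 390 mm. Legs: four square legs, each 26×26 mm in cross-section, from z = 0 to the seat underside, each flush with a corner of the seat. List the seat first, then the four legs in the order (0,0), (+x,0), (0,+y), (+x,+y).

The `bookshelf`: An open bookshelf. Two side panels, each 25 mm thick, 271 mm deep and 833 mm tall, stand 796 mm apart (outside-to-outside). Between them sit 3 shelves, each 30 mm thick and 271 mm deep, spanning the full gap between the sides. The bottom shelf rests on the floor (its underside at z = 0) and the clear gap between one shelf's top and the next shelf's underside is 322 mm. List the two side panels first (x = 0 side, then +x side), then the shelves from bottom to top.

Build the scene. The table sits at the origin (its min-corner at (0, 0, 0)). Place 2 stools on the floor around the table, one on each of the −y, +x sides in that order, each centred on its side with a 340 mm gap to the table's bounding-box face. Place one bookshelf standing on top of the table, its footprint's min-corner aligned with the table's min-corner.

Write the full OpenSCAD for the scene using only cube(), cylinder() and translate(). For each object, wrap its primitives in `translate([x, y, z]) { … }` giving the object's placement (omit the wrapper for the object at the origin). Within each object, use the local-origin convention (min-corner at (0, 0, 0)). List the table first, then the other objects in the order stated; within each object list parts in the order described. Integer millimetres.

translate([0, 0, 683]) cube([1233, 622, 35]);
translate([44, 44, 0]) cube([90, 90, 683]);
translate([1099, 44, 0]) cube([90, 90, 683]);
translate([44, 488, 0]) cube([90, 90, 683]);
translate([1099, 488, 0]) cube([90, 90, 683]);
translate([479, -592, 0]) {
  translate([0, 0, 359]) cube([275, 252, 31]);
  cube([26, 26, 359]);
  translate([249, 0, 0]) cube([26, 26, 359]);
  translate([0, 226, 0]) cube([26, 26, 359]);
  translate([249, 226, 0]) cube([26, 26, 359]);
}
translate([1573, 185, 0]) {
  translate([0, 0, 359]) cube([275, 252, 31]);
  cube([26, 26, 359]);
  translate([249, 0, 0]) cube([26, 26, 359]);
  translate([0, 226, 0]) cube([26, 26, 359]);
  translate([249, 226, 0]) cube([26, 26, 359]);
}
translate([0, 0, 718]) {
  cube([25, 271, 833]);
  translate([771, 0, 0]) cube([25, 271, 833]);
  translate([25, 0, 0]) cube([746, 271, 30]);
  translate([25, 0, 352]) cube([746, 271, 30]);
  translate([25, 0, 704]) cube([746, 271, 30]);
}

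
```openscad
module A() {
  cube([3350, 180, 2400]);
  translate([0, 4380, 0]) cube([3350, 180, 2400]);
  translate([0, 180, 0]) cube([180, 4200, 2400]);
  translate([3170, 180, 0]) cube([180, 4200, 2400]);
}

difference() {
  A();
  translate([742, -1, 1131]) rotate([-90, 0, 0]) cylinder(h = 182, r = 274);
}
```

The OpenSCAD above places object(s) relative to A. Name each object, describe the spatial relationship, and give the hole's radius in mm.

The subtracted cylinder has r = 274 mm.

A is a house frame. The house frame has a circular hole through its front wall. The hole's radius is 274 mm.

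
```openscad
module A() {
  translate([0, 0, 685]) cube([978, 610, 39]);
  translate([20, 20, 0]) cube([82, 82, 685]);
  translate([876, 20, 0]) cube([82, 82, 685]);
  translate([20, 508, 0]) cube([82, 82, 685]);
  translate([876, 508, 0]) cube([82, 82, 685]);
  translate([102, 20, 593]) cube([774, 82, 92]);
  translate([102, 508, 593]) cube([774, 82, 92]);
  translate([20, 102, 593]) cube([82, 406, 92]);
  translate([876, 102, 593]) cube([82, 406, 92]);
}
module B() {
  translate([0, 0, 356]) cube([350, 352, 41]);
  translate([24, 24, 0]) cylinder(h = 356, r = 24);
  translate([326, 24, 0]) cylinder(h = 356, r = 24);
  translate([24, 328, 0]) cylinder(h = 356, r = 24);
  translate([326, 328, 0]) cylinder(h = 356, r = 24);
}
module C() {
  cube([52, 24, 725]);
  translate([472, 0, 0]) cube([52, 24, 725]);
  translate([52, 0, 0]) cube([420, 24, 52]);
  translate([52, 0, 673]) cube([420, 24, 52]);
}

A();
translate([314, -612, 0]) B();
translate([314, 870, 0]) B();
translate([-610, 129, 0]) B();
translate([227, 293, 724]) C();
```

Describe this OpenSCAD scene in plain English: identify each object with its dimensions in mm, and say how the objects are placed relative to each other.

A is a table: top 978 mm (x) × 610 mm (y), 39 mm thick, upper face at z = 724 mm, on four 82×82 mm square legs, each inset 20 mm from the nearest pair of top edges, running from z = 0 to the bottom of the top. Four apron rails, 82 mm thick and 92 mm tall, run between adjacent legs with their top edges flush with the underside of the top and their outer faces flush with the legs' outer faces.

B is a four-legged stool. The seat is a 350×352×41 mm slab whose top surface is at z = 397 mm; four round legs, each 48 mm in diameter, run from the floor (z = 0) to the underside of the seat, each leg's axis is inset half a diameter from the nearest pair of seat edges (so the leg's bounding box is flush with the corner).

C is a picture frame with a 420×621 mm rectangular opening (x by z) and a uniform 52 mm border on every side. Frame depth is 24 mm along y. It is built from two vertical stiles running the full outside height and two horizontal rails spanning the gap between the stiles.

Three stools sit around the table at the −y, +y, −x sides. The picture frame is on top of the table, centred.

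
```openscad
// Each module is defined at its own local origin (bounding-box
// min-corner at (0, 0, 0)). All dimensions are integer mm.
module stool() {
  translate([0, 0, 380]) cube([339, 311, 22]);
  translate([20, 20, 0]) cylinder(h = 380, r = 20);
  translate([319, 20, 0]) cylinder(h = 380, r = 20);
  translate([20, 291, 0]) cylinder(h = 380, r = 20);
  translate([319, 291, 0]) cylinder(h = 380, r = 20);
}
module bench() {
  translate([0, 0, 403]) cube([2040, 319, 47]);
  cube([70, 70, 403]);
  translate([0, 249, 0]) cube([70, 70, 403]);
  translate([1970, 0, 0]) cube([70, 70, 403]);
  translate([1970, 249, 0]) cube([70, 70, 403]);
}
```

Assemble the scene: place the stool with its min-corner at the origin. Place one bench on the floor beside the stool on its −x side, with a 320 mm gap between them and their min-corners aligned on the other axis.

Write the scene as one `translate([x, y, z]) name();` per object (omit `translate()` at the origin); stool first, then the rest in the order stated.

stool();
translate([-2360, 0, 0]) bench();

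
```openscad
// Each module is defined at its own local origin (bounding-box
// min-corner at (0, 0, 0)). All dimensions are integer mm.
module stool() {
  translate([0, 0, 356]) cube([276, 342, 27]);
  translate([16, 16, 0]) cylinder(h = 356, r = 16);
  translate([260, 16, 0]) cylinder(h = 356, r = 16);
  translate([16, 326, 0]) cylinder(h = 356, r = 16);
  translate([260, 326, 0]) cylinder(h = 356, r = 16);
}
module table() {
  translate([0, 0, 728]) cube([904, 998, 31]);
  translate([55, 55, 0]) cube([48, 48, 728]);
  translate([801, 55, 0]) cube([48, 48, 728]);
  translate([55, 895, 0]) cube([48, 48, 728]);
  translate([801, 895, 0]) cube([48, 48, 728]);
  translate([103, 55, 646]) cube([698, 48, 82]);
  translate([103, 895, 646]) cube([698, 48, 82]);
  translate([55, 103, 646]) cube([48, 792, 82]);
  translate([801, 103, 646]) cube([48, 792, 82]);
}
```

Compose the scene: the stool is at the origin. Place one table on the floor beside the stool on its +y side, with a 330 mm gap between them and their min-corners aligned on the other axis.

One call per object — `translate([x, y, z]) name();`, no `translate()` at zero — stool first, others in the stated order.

stool();
translate([0, 672, 0]) table();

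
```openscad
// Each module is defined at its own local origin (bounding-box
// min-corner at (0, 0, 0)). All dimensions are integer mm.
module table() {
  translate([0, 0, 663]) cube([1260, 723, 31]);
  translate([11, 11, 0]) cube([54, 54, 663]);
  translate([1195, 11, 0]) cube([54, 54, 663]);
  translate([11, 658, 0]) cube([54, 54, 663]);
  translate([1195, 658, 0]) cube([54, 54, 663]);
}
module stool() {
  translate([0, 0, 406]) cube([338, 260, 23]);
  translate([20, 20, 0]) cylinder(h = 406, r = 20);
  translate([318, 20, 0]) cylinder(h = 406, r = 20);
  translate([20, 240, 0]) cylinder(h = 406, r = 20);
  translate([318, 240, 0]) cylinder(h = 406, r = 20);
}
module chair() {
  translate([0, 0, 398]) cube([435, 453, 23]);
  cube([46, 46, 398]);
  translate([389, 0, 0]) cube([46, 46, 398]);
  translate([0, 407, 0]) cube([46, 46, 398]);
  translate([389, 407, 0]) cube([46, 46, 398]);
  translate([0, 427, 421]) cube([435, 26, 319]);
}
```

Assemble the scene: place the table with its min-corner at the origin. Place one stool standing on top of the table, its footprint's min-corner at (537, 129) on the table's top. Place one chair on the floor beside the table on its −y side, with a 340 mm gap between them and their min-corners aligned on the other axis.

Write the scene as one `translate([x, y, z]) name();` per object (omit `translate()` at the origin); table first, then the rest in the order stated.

table();
translate([537, 129, 694]) stool();
translate([0, -793, 0]) chair();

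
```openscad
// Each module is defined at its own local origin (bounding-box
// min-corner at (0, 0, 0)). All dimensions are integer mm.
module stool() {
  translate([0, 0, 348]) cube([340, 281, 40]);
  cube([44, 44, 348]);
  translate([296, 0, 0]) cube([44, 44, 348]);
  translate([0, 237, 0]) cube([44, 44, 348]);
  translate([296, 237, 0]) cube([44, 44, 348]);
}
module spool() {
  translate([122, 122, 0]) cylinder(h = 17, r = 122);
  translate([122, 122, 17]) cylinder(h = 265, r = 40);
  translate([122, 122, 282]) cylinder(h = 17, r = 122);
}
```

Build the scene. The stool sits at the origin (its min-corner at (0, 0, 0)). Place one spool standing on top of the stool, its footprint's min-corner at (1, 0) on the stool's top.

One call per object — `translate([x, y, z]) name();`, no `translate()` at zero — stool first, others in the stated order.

stool();
translate([1, 0, 388]) spool();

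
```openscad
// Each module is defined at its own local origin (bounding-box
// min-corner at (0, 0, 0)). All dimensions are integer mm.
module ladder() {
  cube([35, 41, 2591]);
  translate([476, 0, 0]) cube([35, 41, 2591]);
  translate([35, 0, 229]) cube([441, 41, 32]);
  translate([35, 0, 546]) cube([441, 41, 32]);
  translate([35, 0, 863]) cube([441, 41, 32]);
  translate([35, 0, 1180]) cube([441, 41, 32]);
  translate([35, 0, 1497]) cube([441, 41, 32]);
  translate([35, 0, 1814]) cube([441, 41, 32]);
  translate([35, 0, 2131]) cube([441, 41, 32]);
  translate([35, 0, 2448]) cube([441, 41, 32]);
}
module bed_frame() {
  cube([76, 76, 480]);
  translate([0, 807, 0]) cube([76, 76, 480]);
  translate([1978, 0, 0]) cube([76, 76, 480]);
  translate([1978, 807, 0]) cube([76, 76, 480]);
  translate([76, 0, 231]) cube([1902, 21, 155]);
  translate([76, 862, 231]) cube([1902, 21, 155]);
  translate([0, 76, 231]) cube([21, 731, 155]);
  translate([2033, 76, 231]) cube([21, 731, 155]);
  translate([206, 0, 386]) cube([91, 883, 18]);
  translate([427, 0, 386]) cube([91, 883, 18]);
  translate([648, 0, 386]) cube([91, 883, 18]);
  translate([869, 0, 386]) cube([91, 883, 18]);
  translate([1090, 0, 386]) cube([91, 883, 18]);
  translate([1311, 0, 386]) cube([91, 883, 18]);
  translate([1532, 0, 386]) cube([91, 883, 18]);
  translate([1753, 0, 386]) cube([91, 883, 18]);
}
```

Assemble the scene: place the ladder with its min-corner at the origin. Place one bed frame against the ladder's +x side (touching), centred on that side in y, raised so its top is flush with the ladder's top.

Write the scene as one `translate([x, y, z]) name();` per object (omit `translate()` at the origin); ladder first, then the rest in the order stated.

ladder();
translate([511, -421, 2111]) bed_frame();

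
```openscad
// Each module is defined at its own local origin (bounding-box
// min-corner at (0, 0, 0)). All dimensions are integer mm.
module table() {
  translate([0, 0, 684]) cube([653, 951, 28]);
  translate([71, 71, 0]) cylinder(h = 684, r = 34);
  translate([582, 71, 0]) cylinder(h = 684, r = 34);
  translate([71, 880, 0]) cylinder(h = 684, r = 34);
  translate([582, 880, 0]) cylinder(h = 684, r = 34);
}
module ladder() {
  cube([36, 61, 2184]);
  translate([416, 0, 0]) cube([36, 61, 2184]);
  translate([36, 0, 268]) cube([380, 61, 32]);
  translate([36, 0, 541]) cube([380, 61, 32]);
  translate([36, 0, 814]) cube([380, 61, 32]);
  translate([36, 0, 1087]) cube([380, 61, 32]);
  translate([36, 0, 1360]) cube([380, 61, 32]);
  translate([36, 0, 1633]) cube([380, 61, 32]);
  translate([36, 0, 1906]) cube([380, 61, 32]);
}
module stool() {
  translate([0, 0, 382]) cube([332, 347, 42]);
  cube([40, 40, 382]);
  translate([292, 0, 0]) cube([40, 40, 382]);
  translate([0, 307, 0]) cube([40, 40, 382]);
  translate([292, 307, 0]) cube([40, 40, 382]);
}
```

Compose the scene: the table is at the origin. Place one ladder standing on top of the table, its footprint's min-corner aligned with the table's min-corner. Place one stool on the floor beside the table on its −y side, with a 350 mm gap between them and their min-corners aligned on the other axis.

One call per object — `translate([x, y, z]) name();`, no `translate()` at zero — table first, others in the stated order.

table();
translate([0, 0, 712]) ladder();
translate([0, -697, 0]) stool();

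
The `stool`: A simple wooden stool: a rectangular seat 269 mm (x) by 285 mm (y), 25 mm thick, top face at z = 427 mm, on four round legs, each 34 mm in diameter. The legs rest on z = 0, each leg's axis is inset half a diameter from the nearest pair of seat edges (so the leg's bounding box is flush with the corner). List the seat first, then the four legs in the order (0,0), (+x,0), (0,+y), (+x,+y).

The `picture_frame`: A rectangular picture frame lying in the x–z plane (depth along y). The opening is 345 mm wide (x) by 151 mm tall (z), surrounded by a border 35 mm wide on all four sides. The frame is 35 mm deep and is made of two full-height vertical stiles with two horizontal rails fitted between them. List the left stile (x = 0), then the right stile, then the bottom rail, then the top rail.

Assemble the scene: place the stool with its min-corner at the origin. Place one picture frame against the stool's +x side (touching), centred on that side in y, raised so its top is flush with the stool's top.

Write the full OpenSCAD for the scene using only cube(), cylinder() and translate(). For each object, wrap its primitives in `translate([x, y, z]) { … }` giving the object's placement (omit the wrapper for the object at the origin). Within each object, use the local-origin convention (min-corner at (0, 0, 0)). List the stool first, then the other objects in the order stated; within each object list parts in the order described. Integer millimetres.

translate([0, 0, 402]) cube([269, 285, 25]);
translate([17, 17, 0]) cylinder(h = 402, r = 17);
translate([252, 17, 0]) cylinder(h = 402, r = 17);
translate([17, 268, 0]) cylinder(h = 402, r = 17);
translate([252, 268, 0]) cylinder(h = 402, r = 17);
translate([269, 125, 206]) {
  cube([35, 35, 221]);
  translate([380, 0, 0]) cube([35, 35, 221]);
  translate([35, 0, 0]) cube([345, 35, 35]);
  translate([35, 0, 186]) cube([345, 35, 35]);
}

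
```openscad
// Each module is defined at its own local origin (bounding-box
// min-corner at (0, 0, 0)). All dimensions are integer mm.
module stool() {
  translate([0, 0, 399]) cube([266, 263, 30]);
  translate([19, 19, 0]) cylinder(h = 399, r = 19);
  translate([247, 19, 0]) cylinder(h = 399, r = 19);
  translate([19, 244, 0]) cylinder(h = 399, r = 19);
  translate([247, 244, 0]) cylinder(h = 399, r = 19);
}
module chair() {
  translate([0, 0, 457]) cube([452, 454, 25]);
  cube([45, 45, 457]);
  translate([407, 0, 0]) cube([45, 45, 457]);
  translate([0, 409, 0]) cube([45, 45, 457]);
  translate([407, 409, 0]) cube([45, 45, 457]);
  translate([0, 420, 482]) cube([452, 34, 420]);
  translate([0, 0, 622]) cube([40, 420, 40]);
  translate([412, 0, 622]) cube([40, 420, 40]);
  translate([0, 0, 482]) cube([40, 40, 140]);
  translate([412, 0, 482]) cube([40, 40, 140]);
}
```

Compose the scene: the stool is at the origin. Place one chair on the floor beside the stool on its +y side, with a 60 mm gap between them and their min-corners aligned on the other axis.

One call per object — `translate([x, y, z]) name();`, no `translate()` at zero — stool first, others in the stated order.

stool();
translate([0, 323, 0]) chair();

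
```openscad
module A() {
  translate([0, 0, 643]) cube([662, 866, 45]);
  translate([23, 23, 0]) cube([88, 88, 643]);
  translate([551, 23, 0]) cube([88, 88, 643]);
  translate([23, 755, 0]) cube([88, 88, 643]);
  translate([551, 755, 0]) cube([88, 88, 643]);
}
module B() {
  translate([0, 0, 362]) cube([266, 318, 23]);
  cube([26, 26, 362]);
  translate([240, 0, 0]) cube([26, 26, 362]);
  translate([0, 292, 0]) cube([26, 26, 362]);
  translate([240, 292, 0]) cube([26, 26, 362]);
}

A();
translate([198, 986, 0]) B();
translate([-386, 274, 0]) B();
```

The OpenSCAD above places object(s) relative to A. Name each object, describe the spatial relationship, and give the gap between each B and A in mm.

A is a table. B is a stool. Two stools sit around the table at the +y, −x sides. The gap between each stool and the table is 120 mm.

Each stool's nearest face is 120 mm from the table's bounding box.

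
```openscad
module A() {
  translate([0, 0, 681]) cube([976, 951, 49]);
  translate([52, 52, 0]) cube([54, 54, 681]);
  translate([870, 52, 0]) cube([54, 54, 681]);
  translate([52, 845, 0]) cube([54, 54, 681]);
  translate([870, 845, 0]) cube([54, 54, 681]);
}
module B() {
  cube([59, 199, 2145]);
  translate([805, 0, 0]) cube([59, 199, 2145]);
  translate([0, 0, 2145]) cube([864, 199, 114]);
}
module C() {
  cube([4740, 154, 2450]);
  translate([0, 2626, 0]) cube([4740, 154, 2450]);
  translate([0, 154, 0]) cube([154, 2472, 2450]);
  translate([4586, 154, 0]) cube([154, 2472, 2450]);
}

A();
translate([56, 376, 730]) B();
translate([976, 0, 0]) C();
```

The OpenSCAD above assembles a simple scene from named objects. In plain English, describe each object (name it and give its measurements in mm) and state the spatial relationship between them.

A is a table: top 976 mm (x) × 951 mm (y), 49 mm thick, upper face at z = 730 mm, on four 54×54 mm square legs, each inset 52 mm from the nearest pair of top edges, running from z = 0 to the bottom of the top.

B is a rectangular door frame: two vertical jambs of 59×199 mm section, 2145 mm tall, with a clear opening 746 mm wide between their inner faces. A header 114 mm tall and 199 mm deep lies on top of the jambs and spans the full outside width.

C is a box-shaped house frame (walls only): outside footprint 4740×2780 mm, wall height 2450 mm, wall thickness 154 mm. The two y-facing walls run the full x-width; the two x-facing walls fit between the inner faces of the y-facing walls.

The door frame is on top of the table, centred. The house frame is against the table's +x side, with their −y faces flush.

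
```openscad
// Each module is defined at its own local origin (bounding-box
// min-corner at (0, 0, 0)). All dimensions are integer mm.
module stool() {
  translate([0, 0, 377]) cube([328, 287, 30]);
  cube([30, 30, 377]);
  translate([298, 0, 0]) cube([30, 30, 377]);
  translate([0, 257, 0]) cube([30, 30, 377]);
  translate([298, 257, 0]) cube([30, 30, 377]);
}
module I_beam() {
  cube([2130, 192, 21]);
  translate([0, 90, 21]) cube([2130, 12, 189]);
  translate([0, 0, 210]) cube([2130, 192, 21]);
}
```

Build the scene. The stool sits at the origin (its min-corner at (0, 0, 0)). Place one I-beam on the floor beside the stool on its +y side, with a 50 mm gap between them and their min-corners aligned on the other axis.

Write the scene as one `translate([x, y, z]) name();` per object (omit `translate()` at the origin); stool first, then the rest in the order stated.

stool();
translate([0, 337, 0]) I_beam();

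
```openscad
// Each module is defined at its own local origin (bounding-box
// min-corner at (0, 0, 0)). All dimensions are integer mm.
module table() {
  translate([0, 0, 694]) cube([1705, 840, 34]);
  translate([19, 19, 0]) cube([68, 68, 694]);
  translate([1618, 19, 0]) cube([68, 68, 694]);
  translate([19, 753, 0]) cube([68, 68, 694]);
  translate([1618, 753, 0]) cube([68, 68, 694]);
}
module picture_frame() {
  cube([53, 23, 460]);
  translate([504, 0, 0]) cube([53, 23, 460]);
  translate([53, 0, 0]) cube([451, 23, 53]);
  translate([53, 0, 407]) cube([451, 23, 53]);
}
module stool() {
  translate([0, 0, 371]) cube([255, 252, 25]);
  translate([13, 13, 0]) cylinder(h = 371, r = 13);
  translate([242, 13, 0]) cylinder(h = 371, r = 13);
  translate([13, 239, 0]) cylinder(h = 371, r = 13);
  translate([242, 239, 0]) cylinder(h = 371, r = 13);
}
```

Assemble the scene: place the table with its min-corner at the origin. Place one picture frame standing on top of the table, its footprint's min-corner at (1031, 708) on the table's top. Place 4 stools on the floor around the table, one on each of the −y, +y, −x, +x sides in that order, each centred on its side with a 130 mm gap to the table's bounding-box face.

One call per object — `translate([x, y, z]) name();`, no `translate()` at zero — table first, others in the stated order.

table();
translate([1031, 708, 728]) picture_frame();
translate([725, -382, 0]) stool();
translate([725, 970, 0]) stool();
translate([-385, 294, 0]) stool();
translate([1835, 294, 0]) stool();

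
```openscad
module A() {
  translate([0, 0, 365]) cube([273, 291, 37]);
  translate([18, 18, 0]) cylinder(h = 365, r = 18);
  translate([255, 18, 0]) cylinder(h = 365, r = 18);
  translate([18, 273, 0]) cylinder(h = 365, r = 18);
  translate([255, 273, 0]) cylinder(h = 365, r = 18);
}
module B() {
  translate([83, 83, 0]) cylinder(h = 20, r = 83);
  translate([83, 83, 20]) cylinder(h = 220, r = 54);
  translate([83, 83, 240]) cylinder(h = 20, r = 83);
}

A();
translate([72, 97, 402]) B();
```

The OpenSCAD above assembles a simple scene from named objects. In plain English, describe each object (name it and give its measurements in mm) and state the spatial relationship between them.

A is a four-legged stool. The seat is 273×291 mm, 37 mm thick, top at z = 402 mm. It stands on four round legs, each 36 mm in diameter, from z = 0 to the seat underside, each leg's axis is inset half a diameter from the nearest pair of seat edges (so the leg's bounding box is flush with the corner).

B is a spool: two coaxial disc flanges of radius 83 mm and thickness 20 mm, joined by a core cylinder of radius 54 mm and height 220 mm. The lower flange rests on z = 0 and the three cylinders share a vertical axis.

The spool is on top of the stool.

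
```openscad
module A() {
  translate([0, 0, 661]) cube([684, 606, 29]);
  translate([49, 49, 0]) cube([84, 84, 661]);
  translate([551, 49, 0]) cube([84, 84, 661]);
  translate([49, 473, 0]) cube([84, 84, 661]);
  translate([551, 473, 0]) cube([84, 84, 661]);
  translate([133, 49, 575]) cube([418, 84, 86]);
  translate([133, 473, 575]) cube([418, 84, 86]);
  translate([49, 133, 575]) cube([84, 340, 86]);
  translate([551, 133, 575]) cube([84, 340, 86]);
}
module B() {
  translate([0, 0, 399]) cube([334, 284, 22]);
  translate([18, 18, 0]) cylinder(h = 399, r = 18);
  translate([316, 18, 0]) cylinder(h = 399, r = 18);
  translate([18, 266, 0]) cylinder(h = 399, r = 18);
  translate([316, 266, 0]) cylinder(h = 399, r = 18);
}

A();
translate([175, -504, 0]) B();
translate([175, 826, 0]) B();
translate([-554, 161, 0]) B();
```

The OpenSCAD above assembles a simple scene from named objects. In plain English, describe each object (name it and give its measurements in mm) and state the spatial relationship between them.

A is a table with a 684×606 mm rectangular top, 29 mm thick, top surface at z = 690 mm, supported by four 84×84 mm square legs, each inset 49 mm from the nearest pair of top edges, running from the floor. Four apron rails, 84 mm thick and 86 mm tall, run between adjacent legs with their top edges flush with the underside of the top and their outer faces flush with the legs' outer faces.

B is a four-legged stool. The seat is 334×284 mm, 22 mm thick, top at z = 421 mm. It stands on four round legs, each 36 mm in diameter, from z = 0 to the seat underside, each leg's axis is inset half a diameter from the nearest pair of seat edges (so the leg's bounding box is flush with the corner).

Three stools sit around the table at the −y, +y, −x sides.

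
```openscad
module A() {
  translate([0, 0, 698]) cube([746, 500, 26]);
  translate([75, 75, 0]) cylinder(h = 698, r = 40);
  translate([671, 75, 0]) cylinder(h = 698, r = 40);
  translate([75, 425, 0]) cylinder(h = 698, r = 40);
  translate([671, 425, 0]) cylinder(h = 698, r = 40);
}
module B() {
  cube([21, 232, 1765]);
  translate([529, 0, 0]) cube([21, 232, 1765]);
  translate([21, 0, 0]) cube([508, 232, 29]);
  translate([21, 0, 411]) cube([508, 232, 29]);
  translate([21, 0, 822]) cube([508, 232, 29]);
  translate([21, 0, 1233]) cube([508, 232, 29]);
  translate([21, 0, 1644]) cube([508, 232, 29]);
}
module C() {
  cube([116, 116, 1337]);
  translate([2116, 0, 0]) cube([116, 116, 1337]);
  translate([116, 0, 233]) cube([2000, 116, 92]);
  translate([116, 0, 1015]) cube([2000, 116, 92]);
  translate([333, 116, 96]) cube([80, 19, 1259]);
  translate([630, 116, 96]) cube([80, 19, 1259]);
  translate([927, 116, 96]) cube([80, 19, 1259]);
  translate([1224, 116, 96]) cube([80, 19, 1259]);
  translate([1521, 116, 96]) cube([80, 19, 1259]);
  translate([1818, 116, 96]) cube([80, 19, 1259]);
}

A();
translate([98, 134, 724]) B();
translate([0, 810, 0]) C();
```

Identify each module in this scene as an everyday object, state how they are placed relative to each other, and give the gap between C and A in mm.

The fence section's nearest face is 310 mm from the table's +y face.

A is a table. B is a bookshelf. C is a fence section. The bookshelf is on top of the table, centred. The fence section is on the floor beside the table on its +y side. The gap between the fence section and the table is 310 mm.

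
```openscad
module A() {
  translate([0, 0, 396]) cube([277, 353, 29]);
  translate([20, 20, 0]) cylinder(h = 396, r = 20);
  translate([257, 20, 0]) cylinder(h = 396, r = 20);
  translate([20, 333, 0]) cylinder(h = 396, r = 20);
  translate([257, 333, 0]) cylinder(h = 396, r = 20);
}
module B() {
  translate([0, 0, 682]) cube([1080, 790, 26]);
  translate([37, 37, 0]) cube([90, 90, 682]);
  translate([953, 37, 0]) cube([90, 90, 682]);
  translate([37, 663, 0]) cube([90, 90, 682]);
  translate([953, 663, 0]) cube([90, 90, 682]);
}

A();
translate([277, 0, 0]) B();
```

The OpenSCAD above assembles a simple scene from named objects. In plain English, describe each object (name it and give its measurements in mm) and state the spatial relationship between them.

A is a four-legged stool. The seat is a 277×353×29 mm slab whose top surface is at z = 425 mm; four round legs, each 40 mm in diameter, run from the floor (z = 0) to the underside of the seat, each leg's axis is inset half a diameter from the nearest pair of seat edges (so the leg's bounding box is flush with the corner).

B is a table: top 1080 mm (x) × 790 mm (y), 26 mm thick, upper face at z = 708 mm, on four 90×90 mm square legs, each inset 37 mm from the nearest pair of top edges, running from z = 0 to the bottom of the top.

The table is against the stool's +x side, with their −y faces flush.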